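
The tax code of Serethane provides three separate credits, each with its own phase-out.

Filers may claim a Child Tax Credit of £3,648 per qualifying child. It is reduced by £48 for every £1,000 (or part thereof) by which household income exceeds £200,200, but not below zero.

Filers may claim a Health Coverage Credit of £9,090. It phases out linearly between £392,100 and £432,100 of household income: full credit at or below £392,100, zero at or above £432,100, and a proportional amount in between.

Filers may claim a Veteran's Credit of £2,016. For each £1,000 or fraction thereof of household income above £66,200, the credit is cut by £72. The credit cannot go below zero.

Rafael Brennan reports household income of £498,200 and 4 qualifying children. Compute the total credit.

Child Tax Credit: base = 4 × £3,648 = £14,592. income exceeds £200,200 by £298,000, which is 298 full-or-partial £1,000 increments; reduction = 298 × £48 = £14,304, leaving £288.
Health Coverage Credit: £498,200 is at or above £432,100, so the credit is £0.
Veteran's Credit: income exceeds £66,200 by £432,000 → 432 increments × £72 = £31,104 ≥ base, so the credit is £0.
Total: £288 + £0 + £0 = £288.

£288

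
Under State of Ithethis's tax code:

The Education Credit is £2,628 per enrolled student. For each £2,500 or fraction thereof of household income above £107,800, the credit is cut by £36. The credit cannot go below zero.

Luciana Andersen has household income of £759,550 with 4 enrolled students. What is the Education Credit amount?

£1,116

Education Credit: base = 4 × £2,628 = £10,512. income exceeds £107,800 by £651,750, which is 261 full-or-partial £2,500 increments; reduction = 261 × £36 = £9,396, leaving £1,116.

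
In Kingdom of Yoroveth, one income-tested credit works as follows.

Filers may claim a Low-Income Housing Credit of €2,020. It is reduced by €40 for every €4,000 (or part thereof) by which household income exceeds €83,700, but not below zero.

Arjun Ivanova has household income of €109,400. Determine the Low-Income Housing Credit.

€1,740

Low-Income Housing Credit: income exceeds €83,700 by €25,700, which is 7 full-or-partial €4,000 increments; reduction = 7 × €40 = €280, leaving €1,740.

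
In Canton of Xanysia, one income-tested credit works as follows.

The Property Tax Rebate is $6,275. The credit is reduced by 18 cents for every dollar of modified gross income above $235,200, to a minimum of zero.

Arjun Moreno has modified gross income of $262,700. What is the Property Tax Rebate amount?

$1,325

Property Tax Rebate: 18% of the $27,500 excess over $235,200 is $4,950; credit = $6,275 − $4,950 = $1,325.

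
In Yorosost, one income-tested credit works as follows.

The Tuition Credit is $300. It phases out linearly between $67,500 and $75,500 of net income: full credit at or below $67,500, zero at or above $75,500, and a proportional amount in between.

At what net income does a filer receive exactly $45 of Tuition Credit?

$45 is 45/300 of the full $300, so 255/300 of the $8,000 range has been used: income = $67,500 + $8,000 × 255/300 = $74,300.

$74,300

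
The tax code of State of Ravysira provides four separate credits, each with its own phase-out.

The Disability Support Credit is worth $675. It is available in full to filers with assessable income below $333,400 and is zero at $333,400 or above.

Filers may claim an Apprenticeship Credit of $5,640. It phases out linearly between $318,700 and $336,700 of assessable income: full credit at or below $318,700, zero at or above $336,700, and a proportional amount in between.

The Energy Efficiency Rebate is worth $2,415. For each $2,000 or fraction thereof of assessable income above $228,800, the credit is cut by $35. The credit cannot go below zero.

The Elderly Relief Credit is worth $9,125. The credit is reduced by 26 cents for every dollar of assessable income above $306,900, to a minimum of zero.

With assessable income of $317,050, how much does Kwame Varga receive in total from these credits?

$13,641

Disability Support Credit: $317,050 is below the $333,400 cutoff, so the full $675 applies.
Apprenticeship Credit: $317,050 is at or below the $318,700 threshold, so the full $5,640 applies.
Energy Efficiency Rebate: income exceeds $228,800 by $88,250, which is 45 full-or-partial $2,000 increments; reduction = 45 × $35 = $1,575, leaving $840.
Elderly Relief Credit: 26% of the $10,150 excess over $306,900 is $2,639; credit = $9,125 − $2,639 = $6,486.
Total: $675 + $5,640 + $840 + $6,486 = $13,641.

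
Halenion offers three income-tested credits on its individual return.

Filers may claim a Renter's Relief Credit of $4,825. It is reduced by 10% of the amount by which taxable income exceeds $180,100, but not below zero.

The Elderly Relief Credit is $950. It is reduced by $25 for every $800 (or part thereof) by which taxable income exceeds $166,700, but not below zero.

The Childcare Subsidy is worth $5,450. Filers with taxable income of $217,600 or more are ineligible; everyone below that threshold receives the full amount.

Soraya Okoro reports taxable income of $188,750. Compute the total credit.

Renter's Relief Credit: 10% of the $8,650 excess over $180,100 is $865; credit = $4,825 − $865 = $3,960.
Elderly Relief Credit: income exceeds $166,700 by $22,050, which is 28 full-or-partial $800 increments; reduction = 28 × $25 = $700, leaving $250.
Childcare Subsidy: $188,750 is below the $217,600 cutoff, so the full $5,450 applies.
Total: $3,960 + $250 + $5,450 = $9,660.

$9,660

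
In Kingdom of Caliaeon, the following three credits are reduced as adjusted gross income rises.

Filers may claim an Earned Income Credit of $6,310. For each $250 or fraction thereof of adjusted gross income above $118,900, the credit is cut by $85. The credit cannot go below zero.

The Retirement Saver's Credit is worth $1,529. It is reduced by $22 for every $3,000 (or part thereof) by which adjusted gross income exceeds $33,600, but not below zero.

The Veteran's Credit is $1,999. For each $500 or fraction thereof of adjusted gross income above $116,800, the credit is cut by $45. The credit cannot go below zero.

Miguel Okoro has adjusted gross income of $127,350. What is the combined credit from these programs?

Earned Income Credit: income exceeds $118,900 by $8,450, which is 34 full-or-partial $250 increments; reduction = 34 × $85 = $2,890, leaving $3,420.
Retirement Saver's Credit: income exceeds $33,600 by $93,750, which is 32 full-or-partial $3,000 increments; reduction = 32 × $22 = $704, leaving $825.
Veteran's Credit: income exceeds $116,800 by $10,550, which is 22 full-or-partial $500 increments; reduction = 22 × $45 = $990, leaving $1,009.
Total: $3,420 + $825 + $1,009 = $5,254.

$5,254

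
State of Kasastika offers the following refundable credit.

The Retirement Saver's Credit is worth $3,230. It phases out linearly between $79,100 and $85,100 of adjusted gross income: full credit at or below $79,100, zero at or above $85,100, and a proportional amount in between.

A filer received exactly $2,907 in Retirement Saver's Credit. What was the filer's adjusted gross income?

$79,700

$2,907 is 2,907/3,230 of the full $3,230, so 323/3,230 of the $6,000 range has been used: income = $79,100 + $6,000 × 323/3,230 = $79,700.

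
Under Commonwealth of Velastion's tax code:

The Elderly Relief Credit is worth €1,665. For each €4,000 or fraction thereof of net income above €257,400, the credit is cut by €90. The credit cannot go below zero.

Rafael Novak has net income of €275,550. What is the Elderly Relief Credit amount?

€1,215

Elderly Relief Credit: income exceeds €257,400 by €18,150, which is 5 full-or-partial €4,000 increments; reduction = 5 × €90 = €450, leaving €1,215.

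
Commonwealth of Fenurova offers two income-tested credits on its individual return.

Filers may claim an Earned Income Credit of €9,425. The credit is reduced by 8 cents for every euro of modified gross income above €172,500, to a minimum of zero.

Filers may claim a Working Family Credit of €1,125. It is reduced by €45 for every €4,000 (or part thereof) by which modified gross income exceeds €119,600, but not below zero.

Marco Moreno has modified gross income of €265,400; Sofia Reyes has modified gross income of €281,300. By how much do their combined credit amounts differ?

€1,272

Marco (€265,400): Earned Income Credit: 8% of the €92,900 excess over €172,500 is €7,432; credit = €9,425 − €7,432 = €1,993. Working Family Credit: income exceeds €119,600 by €145,800 → 37 increments × €45 = €1,665 ≥ base, so the credit is €0. total €1,993 + €0 = €1,993
Sofia (€281,300): Earned Income Credit: 8% of the €108,800 excess over €172,500 is €8,704; credit = €9,425 − €8,704 = €721. Working Family Credit: income exceeds €119,600 by €161,700 → 41 increments × €45 = €1,845 ≥ base, so the credit is €0. total €721 + €0 = €721
Difference: |€1,993 − €721| = €1,272.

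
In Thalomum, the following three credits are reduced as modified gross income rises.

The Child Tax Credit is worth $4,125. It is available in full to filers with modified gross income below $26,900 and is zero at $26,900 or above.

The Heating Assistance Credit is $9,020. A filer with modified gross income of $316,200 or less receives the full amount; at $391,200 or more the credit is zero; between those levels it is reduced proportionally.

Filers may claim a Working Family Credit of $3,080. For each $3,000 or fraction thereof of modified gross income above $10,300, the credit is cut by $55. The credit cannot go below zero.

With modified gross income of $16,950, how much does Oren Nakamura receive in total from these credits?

$16,060

Child Tax Credit: $16,950 is below the $26,900 cutoff, so the full $4,125 applies.
Heating Assistance Credit: $16,950 is at or below the $316,200 threshold, so the full $9,020 applies.
Working Family Credit: income exceeds $10,300 by $6,650, which is 3 full-or-partial $3,000 increments; reduction = 3 × $55 = $165, leaving $2,915.
Total: $4,125 + $9,020 + $2,915 = $16,060.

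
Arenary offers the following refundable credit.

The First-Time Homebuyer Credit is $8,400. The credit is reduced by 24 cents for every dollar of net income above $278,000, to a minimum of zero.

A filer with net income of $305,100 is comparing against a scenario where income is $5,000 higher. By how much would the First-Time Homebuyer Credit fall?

$1,200

At $305,100 — 24% of the $27,100 excess over $278,000 is $6,504; credit = $8,400 − $6,504 = $1,896.
At $310,100 — 24% of the $32,100 excess over $278,000 is $7,704; credit = $8,400 − $7,704 = $696.
Lost: $1,896 − $696 = $1,200.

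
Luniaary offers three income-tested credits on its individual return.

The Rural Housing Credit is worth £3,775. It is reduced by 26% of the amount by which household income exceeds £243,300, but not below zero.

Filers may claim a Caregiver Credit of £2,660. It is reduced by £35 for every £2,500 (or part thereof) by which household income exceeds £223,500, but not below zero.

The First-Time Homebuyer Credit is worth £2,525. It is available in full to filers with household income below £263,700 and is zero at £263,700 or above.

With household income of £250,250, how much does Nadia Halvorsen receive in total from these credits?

£6,768

Rural Housing Credit: 26% of the £6,950 excess over £243,300 is £1,807; credit = £3,775 − £1,807 = £1,968.
Caregiver Credit: income exceeds £223,500 by £26,750, which is 11 full-or-partial £2,500 increments; reduction = 11 × £35 = £385, leaving £2,275.
First-Time Homebuyer Credit: £250,250 is below the £263,700 cutoff, so the full £2,525 applies.
Total: £1,968 + £2,275 + £2,525 = £6,768.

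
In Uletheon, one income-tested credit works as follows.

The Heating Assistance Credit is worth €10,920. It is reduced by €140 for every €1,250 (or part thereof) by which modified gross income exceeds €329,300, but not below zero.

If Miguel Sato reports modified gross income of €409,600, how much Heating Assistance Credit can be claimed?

€1,820

Heating Assistance Credit: income exceeds €329,300 by €80,300, which is 65 full-or-partial €1,250 increments; reduction = 65 × €140 = €9,100, leaving €1,820.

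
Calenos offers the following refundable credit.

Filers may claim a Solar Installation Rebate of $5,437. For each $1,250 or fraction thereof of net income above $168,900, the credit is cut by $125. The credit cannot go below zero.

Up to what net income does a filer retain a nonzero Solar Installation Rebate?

$222,650

After 43 increments the reduction is 43 × $125 = $5,375, leaving $62; one more increment wipes it out. Increment 43 ends at excess 43 × $1,250 = $53,750, so the highest qualifying income is $168,900 + $53,750 = $222,650.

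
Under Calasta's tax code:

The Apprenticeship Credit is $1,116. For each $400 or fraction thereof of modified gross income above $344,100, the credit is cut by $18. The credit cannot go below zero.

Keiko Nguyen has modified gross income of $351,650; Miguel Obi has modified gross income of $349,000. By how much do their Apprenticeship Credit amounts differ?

$108

Keiko ($351,650): Apprenticeship Credit: income exceeds $344,100 by $7,550, which is 19 full-or-partial $400 increments; reduction = 19 × $18 = $342, leaving $774.
Miguel ($349,000): Apprenticeship Credit: income exceeds $344,100 by $4,900, which is 13 full-or-partial $400 increments; reduction = 13 × $18 = $234, leaving $882.
Difference: |$774 − $882| = $108.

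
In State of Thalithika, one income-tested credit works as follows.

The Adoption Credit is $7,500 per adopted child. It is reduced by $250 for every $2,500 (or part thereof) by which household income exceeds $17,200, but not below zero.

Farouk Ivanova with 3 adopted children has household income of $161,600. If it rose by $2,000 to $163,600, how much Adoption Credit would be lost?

At $161,600 — base = 3 × $7,500 = $22,500. income exceeds $17,200 by $144,400, which is 58 full-or-partial $2,500 increments; reduction = 58 × $250 = $14,500, leaving $8,000.
At $163,600 — base = 3 × $7,500 = $22,500. income exceeds $17,200 by $146,400, which is 59 full-or-partial $2,500 increments; reduction = 59 × $250 = $14,750, leaving $7,750.
Lost: $8,000 − $7,750 = $250.

$250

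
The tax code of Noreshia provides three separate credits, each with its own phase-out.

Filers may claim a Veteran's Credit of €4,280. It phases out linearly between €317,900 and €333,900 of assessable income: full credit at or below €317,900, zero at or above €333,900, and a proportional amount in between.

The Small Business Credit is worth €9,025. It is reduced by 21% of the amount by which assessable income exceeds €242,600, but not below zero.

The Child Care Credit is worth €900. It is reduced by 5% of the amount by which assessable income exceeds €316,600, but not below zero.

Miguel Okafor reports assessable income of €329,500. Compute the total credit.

Veteran's Credit: €329,500 is €11,600 into a €16,000 phase-out range, leaving 4,400/16,000 of the credit: €4,280 × 4,400/16,000 = €1,177.
Small Business Credit: 21% of the €86,900 excess over €242,600 is €18,249 ≥ base, so the credit is €0.
Child Care Credit: 5% of the €12,900 excess over €316,600 is €645; credit = €900 − €645 = €255.
Total: €1,177 + €0 + €255 = €1,432.

€1,432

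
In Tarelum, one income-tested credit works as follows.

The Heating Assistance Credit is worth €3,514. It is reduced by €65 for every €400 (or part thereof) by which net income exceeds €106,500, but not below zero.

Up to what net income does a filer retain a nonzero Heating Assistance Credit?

After 54 increments the reduction is 54 × €65 = €3,510, leaving €4; one more increment wipes it out. Increment 54 ends at excess 54 × €400 = €21,600, so the highest qualifying income is €106,500 + €21,600 = €128,100.

€128,100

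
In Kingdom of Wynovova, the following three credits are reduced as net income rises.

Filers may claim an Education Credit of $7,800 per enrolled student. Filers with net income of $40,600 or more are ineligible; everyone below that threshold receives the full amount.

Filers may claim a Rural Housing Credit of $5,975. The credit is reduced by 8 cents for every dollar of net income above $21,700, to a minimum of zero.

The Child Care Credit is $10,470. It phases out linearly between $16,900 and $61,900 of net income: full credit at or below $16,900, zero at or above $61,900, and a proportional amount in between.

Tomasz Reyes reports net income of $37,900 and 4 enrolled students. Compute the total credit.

Education Credit: base = 4 × $7,800 = $31,200. $37,900 is below the $40,600 cutoff, so the full $31,200 applies.
Rural Housing Credit: 8% of the $16,200 excess over $21,700 is $1,296; credit = $5,975 − $1,296 = $4,679.
Child Care Credit: $37,900 is $21,000 into a $45,000 phase-out range, leaving 24,000/45,000 of the credit: $10,470 × 24,000/45,000 = $5,584.
Total: $31,200 + $4,679 + $5,584 = $41,463.

$41,463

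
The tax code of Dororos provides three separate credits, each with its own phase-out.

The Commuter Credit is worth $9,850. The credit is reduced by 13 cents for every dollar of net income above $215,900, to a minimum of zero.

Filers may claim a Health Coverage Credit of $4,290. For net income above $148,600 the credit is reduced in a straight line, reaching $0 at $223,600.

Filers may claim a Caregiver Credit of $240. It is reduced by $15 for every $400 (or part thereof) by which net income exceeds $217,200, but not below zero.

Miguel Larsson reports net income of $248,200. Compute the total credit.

$5,651

Commuter Credit: 13% of the $32,300 excess over $215,900 is $4,199; credit = $9,850 − $4,199 = $5,651.
Health Coverage Credit: $248,200 is at or above $223,600, so the credit is $0.
Caregiver Credit: income exceeds $217,200 by $31,000 → 78 increments × $15 = $1,170 ≥ base, so the credit is $0.
Total: $5,651 + $0 + $0 = $5,651.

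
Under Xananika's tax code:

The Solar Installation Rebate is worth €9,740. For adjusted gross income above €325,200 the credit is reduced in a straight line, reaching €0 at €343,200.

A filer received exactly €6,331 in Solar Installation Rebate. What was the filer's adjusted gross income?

€331,500

€6,331 is 6,331/9,740 of the full €9,740, so 3,409/9,740 of the €18,000 range has been used: income = €325,200 + €18,000 × 3,409/9,740 = €331,500.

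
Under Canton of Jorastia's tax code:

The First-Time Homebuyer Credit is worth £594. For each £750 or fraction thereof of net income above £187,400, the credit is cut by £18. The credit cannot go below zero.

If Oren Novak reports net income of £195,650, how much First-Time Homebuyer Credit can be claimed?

£396

First-Time Homebuyer Credit: income exceeds £187,400 by £8,250, which is 11 full-or-partial £750 increments; reduction = 11 × £18 = £198, leaving £396.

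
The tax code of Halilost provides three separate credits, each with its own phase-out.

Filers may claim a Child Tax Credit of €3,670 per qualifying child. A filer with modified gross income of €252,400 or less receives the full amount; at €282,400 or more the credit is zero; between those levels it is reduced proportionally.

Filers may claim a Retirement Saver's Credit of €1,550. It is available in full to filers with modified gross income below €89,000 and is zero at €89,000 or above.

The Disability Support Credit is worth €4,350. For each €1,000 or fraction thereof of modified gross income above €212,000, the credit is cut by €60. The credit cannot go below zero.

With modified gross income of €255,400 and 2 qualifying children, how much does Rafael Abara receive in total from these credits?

€8,316

Child Tax Credit: base = 2 × €3,670 = €7,340. €255,400 is €3,000 into a €30,000 phase-out range, leaving 27,000/30,000 of the credit: €7,340 × 27,000/30,000 = €6,606.
Retirement Saver's Credit: €255,400 meets or exceeds the €89,000 cutoff, so the credit is €0.
Disability Support Credit: income exceeds €212,000 by €43,400, which is 44 full-or-partial €1,000 increments; reduction = 44 × €60 = €2,640, leaving €1,710.
Total: €6,606 + €0 + €1,710 = €8,316.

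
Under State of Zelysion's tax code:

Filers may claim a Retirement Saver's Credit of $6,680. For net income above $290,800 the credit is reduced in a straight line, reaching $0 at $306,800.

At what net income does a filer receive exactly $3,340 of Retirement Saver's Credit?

$298,800

$3,340 is 3,340/6,680 of the full $6,680, so 3,340/6,680 of the $16,000 range has been used: income = $290,800 + $16,000 × 3,340/6,680 = $298,800.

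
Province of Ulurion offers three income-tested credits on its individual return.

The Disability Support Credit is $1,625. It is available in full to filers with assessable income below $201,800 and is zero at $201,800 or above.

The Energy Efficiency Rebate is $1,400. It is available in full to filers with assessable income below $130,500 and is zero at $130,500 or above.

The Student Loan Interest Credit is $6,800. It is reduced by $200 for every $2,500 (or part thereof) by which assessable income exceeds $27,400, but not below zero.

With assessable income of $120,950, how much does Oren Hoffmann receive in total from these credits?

$3,025

Disability Support Credit: $120,950 is below the $201,800 cutoff, so the full $1,625 applies.
Energy Efficiency Rebate: $120,950 is below the $130,500 cutoff, so the full $1,400 applies.
Student Loan Interest Credit: income exceeds $27,400 by $93,550 → 38 increments × $200 = $7,600 ≥ base, so the credit is $0.
Total: $1,625 + $1,400 + $0 = $3,025.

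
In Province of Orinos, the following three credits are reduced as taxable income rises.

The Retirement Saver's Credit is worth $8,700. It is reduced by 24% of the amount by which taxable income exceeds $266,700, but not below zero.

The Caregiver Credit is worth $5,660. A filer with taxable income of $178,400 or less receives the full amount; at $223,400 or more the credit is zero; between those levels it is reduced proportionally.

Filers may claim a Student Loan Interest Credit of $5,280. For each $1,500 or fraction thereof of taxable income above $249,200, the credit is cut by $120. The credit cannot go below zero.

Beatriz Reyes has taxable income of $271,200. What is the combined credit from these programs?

$11,100

Retirement Saver's Credit: 24% of the $4,500 excess over $266,700 is $1,080; credit = $8,700 − $1,080 = $7,620.
Caregiver Credit: $271,200 is at or above $223,400, so the credit is $0.
Student Loan Interest Credit: income exceeds $249,200 by $22,000, which is 15 full-or-partial $1,500 increments; reduction = 15 × $120 = $1,800, leaving $3,480.
Total: $7,620 + $0 + $3,480 = $11,100.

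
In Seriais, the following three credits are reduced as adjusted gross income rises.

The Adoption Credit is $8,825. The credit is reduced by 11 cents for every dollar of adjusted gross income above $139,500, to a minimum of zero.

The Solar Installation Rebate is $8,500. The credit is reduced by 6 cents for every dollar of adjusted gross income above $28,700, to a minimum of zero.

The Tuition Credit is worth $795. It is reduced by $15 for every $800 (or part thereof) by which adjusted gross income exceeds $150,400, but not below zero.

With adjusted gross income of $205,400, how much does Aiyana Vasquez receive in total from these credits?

$1,576

Adoption Credit: 11% of the $65,900 excess over $139,500 is $7,249; credit = $8,825 − $7,249 = $1,576.
Solar Installation Rebate: 6% of the $176,700 excess over $28,700 is $10,602 ≥ base, so the credit is $0.
Tuition Credit: income exceeds $150,400 by $55,000 → 69 increments × $15 = $1,035 ≥ base, so the credit is $0.
Total: $1,576 + $0 + $0 = $1,576.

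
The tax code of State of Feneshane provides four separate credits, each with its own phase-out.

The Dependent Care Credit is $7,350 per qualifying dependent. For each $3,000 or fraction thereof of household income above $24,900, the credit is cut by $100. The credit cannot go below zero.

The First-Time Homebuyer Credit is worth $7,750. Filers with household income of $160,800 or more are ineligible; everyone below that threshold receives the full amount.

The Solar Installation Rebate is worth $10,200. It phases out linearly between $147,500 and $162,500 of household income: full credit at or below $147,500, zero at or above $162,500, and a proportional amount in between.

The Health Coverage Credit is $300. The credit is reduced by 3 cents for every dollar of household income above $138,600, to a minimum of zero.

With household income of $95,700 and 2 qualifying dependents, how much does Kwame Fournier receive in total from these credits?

$30,550

Dependent Care Credit: base = 2 × $7,350 = $14,700. income exceeds $24,900 by $70,800, which is 24 full-or-partial $3,000 increments; reduction = 24 × $100 = $2,400, leaving $12,300.
First-Time Homebuyer Credit: $95,700 is below the $160,800 cutoff, so the full $7,750 applies.
Solar Installation Rebate: $95,700 is at or below the $147,500 threshold, so the full $10,200 applies.
Health Coverage Credit: $95,700 is at or below the $138,600 threshold, so the full $300 applies.
Total: $12,300 + $7,750 + $10,200 + $300 = $30,550.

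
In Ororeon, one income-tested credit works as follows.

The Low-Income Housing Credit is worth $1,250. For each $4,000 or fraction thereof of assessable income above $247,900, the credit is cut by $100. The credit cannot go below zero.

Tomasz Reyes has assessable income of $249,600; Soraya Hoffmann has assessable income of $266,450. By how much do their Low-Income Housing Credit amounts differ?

Tomasz ($249,600): Low-Income Housing Credit: income exceeds $247,900 by $1,700, which is 1 full-or-partial $4,000 increment; reduction = 1 × $100 = $100, leaving $1,150.
Soraya ($266,450): Low-Income Housing Credit: income exceeds $247,900 by $18,550, which is 5 full-or-partial $4,000 increments; reduction = 5 × $100 = $500, leaving $750.
Difference: |$1,150 − $750| = $400.

$400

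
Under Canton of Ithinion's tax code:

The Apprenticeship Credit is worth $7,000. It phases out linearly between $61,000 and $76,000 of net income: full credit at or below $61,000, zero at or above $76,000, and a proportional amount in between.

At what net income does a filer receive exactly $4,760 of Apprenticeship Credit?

$4,760 is 4,760/7,000 of the full $7,000, so 2,240/7,000 of the $15,000 range has been used: income = $61,000 + $15,000 × 2,240/7,000 = $65,800.

$65,800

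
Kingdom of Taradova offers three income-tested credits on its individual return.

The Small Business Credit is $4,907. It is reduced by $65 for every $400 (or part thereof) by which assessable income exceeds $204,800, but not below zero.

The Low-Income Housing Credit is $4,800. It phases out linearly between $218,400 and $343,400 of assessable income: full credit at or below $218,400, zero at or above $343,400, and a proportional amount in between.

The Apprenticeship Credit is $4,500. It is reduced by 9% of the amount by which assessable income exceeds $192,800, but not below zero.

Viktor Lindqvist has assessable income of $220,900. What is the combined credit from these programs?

Small Business Credit: income exceeds $204,800 by $16,100, which is 41 full-or-partial $400 increments; reduction = 41 × $65 = $2,665, leaving $2,242.
Low-Income Housing Credit: $220,900 is $2,500 into a $125,000 phase-out range, leaving 122,500/125,000 of the credit: $4,800 × 122,500/125,000 = $4,704.
Apprenticeship Credit: 9% of the $28,100 excess over $192,800 is $2,529; credit = $4,500 − $2,529 = $1,971.
Total: $2,242 + $4,704 + $1,971 = $8,917.

$8,917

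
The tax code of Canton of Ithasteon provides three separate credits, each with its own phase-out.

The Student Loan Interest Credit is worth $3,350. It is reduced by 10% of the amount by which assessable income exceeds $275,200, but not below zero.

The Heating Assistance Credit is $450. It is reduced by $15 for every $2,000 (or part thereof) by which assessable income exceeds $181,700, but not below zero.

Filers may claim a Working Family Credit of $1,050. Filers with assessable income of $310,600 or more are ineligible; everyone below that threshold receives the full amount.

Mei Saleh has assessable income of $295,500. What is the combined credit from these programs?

$2,370

Student Loan Interest Credit: 10% of the $20,300 excess over $275,200 is $2,030; credit = $3,350 − $2,030 = $1,320.
Heating Assistance Credit: income exceeds $181,700 by $113,800 → 57 increments × $15 = $855 ≥ base, so the credit is $0.
Working Family Credit: $295,500 is below the $310,600 cutoff, so the full $1,050 applies.
Total: $1,320 + $0 + $1,050 = $2,370.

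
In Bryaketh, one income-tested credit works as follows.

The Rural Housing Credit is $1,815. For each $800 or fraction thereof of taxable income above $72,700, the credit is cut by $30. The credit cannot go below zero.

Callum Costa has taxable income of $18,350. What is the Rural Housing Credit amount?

Rural Housing Credit: $18,350 is at or below the $72,700 threshold, so the full $1,815 applies.

$1,815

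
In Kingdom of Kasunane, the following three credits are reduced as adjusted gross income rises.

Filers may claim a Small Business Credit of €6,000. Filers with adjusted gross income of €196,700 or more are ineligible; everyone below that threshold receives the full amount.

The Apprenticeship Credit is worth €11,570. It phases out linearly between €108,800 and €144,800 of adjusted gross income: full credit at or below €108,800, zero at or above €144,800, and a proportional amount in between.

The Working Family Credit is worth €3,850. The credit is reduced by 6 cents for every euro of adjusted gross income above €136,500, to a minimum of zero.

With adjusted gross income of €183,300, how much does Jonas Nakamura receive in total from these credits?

€7,042

Small Business Credit: €183,300 is below the €196,700 cutoff, so the full €6,000 applies.
Apprenticeship Credit: €183,300 is at or above €144,800, so the credit is €0.
Working Family Credit: 6% of the €46,800 excess over €136,500 is €2,808; credit = €3,850 − €2,808 = €1,042.
Total: €6,000 + €0 + €1,042 = €7,042.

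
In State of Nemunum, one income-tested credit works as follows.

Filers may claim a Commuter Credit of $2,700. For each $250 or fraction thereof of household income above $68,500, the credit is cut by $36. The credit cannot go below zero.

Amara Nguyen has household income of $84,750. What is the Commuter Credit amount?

$360

Commuter Credit: income exceeds $68,500 by $16,250, which is 65 full-or-partial $250 increments; reduction = 65 × $36 = $2,340, leaving $360.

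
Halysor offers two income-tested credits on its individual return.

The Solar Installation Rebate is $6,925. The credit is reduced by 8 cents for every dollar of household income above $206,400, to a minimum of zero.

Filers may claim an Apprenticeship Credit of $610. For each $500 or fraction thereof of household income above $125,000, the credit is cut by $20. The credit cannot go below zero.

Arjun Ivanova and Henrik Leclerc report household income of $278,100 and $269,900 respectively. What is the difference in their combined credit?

Arjun ($278,100): Solar Installation Rebate: 8% of the $71,700 excess over $206,400 is $5,736; credit = $6,925 − $5,736 = $1,189. Apprenticeship Credit: income exceeds $125,000 by $153,100 → 307 increments × $20 = $6,140 ≥ base, so the credit is $0. total $1,189 + $0 = $1,189
Henrik ($269,900): Solar Installation Rebate: 8% of the $63,500 excess over $206,400 is $5,080; credit = $6,925 − $5,080 = $1,845. Apprenticeship Credit: income exceeds $125,000 by $144,900 → 290 increments × $20 = $5,800 ≥ base, so the credit is $0. total $1,845 + $0 = $1,845
Difference: |$1,189 − $1,845| = $656.

$656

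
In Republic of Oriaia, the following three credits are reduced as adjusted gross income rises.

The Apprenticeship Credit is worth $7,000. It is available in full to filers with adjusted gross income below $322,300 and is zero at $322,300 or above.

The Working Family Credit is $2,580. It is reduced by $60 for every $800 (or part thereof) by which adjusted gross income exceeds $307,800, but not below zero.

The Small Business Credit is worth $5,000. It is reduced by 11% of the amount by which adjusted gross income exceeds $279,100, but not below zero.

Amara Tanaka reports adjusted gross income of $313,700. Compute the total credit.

$10,294

Apprenticeship Credit: $313,700 is below the $322,300 cutoff, so the full $7,000 applies.
Working Family Credit: income exceeds $307,800 by $5,900, which is 8 full-or-partial $800 increments; reduction = 8 × $60 = $480, leaving $2,100.
Small Business Credit: 11% of the $34,600 excess over $279,100 is $3,806; credit = $5,000 − $3,806 = $1,194.
Total: $7,000 + $2,100 + $1,194 = $10,294.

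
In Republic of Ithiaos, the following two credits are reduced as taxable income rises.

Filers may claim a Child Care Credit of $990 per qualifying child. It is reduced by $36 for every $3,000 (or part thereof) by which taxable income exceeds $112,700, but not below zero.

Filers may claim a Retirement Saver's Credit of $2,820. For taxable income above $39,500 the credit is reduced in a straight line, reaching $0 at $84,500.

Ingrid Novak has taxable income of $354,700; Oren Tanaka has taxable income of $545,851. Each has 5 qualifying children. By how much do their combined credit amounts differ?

$2,034

Ingrid ($354,700): Child Care Credit: base = 5 × $990 = $4,950. income exceeds $112,700 by $242,000, which is 81 full-or-partial $3,000 increments; reduction = 81 × $36 = $2,916, leaving $2,034. Retirement Saver's Credit: $354,700 is at or above $84,500, so the credit is $0. total $2,034 + $0 = $2,034
Oren ($545,851): Child Care Credit: base = 5 × $990 = $4,950. income exceeds $112,700 by $433,151 → 145 increments × $36 = $5,220 ≥ base, so the credit is $0. Retirement Saver's Credit: $545,851 is at or above $84,500, so the credit is $0. total $0 + $0 = $0
Difference: |$2,034 − $0| = $2,034.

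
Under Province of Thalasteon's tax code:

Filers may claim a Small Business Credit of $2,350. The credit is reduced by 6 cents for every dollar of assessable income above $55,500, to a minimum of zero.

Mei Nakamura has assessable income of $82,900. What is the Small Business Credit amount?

$706

Small Business Credit: 6% of the $27,400 excess over $55,500 is $1,644; credit = $2,350 − $1,644 = $706.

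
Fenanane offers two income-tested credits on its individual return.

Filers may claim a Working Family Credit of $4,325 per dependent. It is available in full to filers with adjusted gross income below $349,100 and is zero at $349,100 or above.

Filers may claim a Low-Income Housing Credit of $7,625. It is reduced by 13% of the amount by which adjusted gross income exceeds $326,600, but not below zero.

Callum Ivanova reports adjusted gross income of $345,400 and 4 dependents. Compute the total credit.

Working Family Credit: base = 4 × $4,325 = $17,300. $345,400 is below the $349,100 cutoff, so the full $17,300 applies.
Low-Income Housing Credit: 13% of the $18,800 excess over $326,600 is $2,444; credit = $7,625 − $2,444 = $5,181.
Total: $17,300 + $5,181 = $22,481.

$22,481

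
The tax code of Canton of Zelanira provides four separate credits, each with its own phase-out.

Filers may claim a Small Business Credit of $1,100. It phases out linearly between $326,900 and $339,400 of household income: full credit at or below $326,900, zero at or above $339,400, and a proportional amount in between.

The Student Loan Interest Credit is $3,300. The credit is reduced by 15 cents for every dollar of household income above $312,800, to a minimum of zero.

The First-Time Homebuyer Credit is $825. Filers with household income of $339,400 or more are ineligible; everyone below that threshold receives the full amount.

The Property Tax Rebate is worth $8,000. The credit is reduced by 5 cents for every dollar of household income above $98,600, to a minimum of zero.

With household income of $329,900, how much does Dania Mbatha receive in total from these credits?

$2,396

Small Business Credit: $329,900 is $3,000 into a $12,500 phase-out range, leaving 9,500/12,500 of the credit: $1,100 × 9,500/12,500 = $836.
Student Loan Interest Credit: 15% of the $17,100 excess over $312,800 is $2,565; credit = $3,300 − $2,565 = $735.
First-Time Homebuyer Credit: $329,900 is below the $339,400 cutoff, so the full $825 applies.
Property Tax Rebate: 5% of the $231,300 excess over $98,600 is $11,565 ≥ base, so the credit is $0.
Total: $836 + $735 + $825 + $0 = $2,396.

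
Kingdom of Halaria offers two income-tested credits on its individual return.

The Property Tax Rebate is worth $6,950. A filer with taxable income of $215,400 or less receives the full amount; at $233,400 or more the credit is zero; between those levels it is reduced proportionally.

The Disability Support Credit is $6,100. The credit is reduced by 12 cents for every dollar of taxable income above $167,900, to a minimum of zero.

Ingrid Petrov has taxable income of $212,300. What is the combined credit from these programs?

$7,722

Property Tax Rebate: $212,300 is at or below the $215,400 threshold, so the full $6,950 applies.
Disability Support Credit: 12% of the $44,400 excess over $167,900 is $5,328; credit = $6,100 − $5,328 = $772.
Total: $6,950 + $772 = $7,722.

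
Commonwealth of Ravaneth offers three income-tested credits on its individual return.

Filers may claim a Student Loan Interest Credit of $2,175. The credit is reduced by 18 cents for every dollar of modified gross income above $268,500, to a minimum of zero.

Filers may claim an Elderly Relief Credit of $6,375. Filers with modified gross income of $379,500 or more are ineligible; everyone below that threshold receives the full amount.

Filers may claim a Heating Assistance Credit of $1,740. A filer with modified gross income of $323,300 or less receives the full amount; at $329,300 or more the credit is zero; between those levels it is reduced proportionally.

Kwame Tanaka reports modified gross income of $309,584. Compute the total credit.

$8,115

Student Loan Interest Credit: 18% of the $41,084 excess over $268,500 is $7,395.12 ≥ base, so the credit is $0.
Elderly Relief Credit: $309,584 is below the $379,500 cutoff, so the full $6,375 applies.
Heating Assistance Credit: $309,584 is at or below the $323,300 threshold, so the full $1,740 applies.
Total: $0 + $6,375 + $1,740 = $8,115.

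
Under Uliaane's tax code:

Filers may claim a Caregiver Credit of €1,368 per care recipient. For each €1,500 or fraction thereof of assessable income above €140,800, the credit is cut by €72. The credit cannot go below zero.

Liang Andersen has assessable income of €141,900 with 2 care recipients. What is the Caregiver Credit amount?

Caregiver Credit: base = 2 × €1,368 = €2,736. income exceeds €140,800 by €1,100, which is 1 full-or-partial €1,500 increment; reduction = 1 × €72 = €72, leaving €2,664.

€2,664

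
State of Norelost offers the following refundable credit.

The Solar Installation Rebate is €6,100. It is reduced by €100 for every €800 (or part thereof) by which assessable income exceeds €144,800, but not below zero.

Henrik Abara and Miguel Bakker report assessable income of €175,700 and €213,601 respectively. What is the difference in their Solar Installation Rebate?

Henrik (€175,700): Solar Installation Rebate: income exceeds €144,800 by €30,900, which is 39 full-or-partial €800 increments; reduction = 39 × €100 = €3,900, leaving €2,200.
Miguel (€213,601): Solar Installation Rebate: income exceeds €144,800 by €68,801 → 87 increments × €100 = €8,700 ≥ base, so the credit is €0.
Difference: |€2,200 − €0| = €2,200.

€2,200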